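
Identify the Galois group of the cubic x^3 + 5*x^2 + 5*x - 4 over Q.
Gal(K/Q) = S_3 (symmetric group of order 6)

Compute the discriminant of x^3 + (5)*x^2 + (5)*x + (-4): Δ = -107. Since Δ is not a rational square, the Galois group is not contained in A_3; it must be the full S_3 (irreducibility of the cubic rules out anything smaller).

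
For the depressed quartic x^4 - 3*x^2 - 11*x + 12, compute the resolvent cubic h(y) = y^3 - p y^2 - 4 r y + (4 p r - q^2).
h(y) = y^3 + 3*y^2 - 48*y - 265

Identify coefficients: p = -3, q = -11, r = 12.
Plug into h(y) = y^3 - p y^2 - 4 r y + (4 p r - q^2):
  h(y) = y^3 - (-3) y^2 - 4*(12) y + (4*(-3)*(12) - (-11)^2)
       = y^3 + (3) y^2 + (-48) y + (-265).
Simplifying: h(y) = y^3 + 3*y^2 - 48*y - 265.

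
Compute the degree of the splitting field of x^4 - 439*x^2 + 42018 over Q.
[K:Q] = 4

f factors as (x^2 - 298)(x^2 - 141); the splitting field is K = Q(sqrt(298), sqrt(141)). Since 298, 141, and 42018 are all non-squares in Q, the three subfields Q(sqrt(298)), Q(sqrt(141)), Q(sqrt(42018)) are distinct degree-2 extensions, so [K:Q] = 4 (Klein four Galois group).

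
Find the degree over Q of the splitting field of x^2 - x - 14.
[K:Q] = 2

The discriminant of x^2 + (-1)*x + (-14) is b^2 - 4c = 1 - (-56) = 57. Since 57 is not a perfect square in Q, the polynomial is irreducible over Q. Its two roots generate a degree-2 extension, so [K:Q] = 2.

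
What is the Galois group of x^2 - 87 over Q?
Gal(K/Q) = Z/2Z (cyclic of order 2)

x^2 - 87 is irreducible over Q since 87 is not a rational square. The splitting field Q(sqrt(87)) has degree 2 over Q, and its unique nontrivial automorphism is sqrt(87) ↦ -sqrt(87). Hence Gal(Q(sqrt(87))/Q) = Z/2Z.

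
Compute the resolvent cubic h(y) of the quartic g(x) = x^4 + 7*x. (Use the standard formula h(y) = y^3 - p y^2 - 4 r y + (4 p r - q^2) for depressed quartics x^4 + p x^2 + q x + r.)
h(y) = y^3 - 49

Identify coefficients: p = 0, q = 7, r = 0.
Plug into h(y) = y^3 - p y^2 - 4 r y + (4 p r - q^2):
  h(y) = y^3 - (0) y^2 - 4*(0) y + (4*(0)*(0) - (7)^2)
       = y^3 + (0) y^2 + (0) y + (-49).
Simplifying: h(y) = y^3 - 49.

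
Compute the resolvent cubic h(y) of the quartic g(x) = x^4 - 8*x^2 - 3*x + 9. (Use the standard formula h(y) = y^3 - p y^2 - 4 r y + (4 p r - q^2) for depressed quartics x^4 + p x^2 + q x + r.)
h(y) = y^3 + 8*y^2 - 36*y - 297

Identify coefficients: p = -8, q = -3, r = 9.
Plug into h(y) = y^3 - p y^2 - 4 r y + (4 p r - q^2):
  h(y) = y^3 - (-8) y^2 - 4*(9) y + (4*(-8)*(9) - (-3)^2)
       = y^3 + (8) y^2 + (-36) y + (-297).
Simplifying: h(y) = y^3 + 8*y^2 - 36*y - 297.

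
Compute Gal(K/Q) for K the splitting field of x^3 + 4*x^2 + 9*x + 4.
Gal(K/Q) = S_3 (symmetric group of order 6)

Compute the discriminant of x^3 + (4)*x^2 + (9)*x + (4): Δ = -484. Since Δ is not a rational square, the Galois group is not contained in A_3; it must be the full S_3 (irreducibility of the cubic rules out anything smaller).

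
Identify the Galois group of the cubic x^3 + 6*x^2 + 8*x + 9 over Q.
Gal(K/Q) = S_3 (symmetric group of order 6)

Compute the discriminant of x^3 + (6)*x^2 + (8)*x + (9): Δ = -1931. Since Δ is not a rational square, the Galois group is not contained in A_3; it must be the full S_3 (irreducibility of the cubic rules out anything smaller).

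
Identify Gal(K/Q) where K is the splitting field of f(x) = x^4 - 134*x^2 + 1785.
Gal(K/Q) = V_4 (Klein four-group, Z/2Z × Z/2Z)

f factors as (x^2 - 15)(x^2 - 119), so the splitting field is K = Q(sqrt(15), sqrt(119)). The elements 15, 119, 1785 are all non-squares in Q, so sqrt(15) and sqrt(119) generate independent quadratic extensions. Thus [K:Q] = 4 and Gal(K/Q) is generated by the two order-2 automorphisms sqrt(15) ↦ -sqrt(15) and sqrt(119) ↦ -sqrt(119), giving V_4.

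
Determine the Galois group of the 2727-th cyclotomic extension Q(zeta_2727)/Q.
|Gal(Q(zeta_2727)/Q)| = phi(2727) = 1800; group ≅ (Z/2727Z)^* ≅ Z/18Z × Z/100Z

The n-th cyclotomic polynomial Φ_2727(x) is the minimal polynomial of zeta_2727 over Q and has degree phi(2727) = 1800. So Q(zeta_2727) is a degree-1800 Galois extension with Galois group (Z/2727Z)^*. By CRT, (Z/2727Z)^* ≅ (Z/27Z)^* × (Z/101Z)^*. Each prime-power unit group is (Z/27Z)^* ≅ Z/18Z; (Z/101Z)^* ≅ Z/100Z. Hence Gal(Q(zeta_2727)/Q) ≅ Z/18Z × Z/100Z.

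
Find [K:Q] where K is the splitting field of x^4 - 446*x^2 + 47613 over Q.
[K:Q] = 4

f factors as (x^2 - 177)(x^2 - 269); the splitting field is K = Q(sqrt(177), sqrt(269)). Since 177, 269, and 47613 are all non-squares in Q, the three subfields Q(sqrt(177)), Q(sqrt(269)), Q(sqrt(47613)) are distinct degree-2 extensions, so [K:Q] = 4 (Klein four Galois group).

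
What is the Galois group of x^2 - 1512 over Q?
Gal(K/Q) = Z/2Z (cyclic of order 2)

x^2 - 1512 is irreducible over Q since 1512 is not a rational square. The splitting field Q(sqrt(1512)) has degree 2 over Q, and its unique nontrivial automorphism is sqrt(1512) ↦ -sqrt(1512). Hence Gal(Q(sqrt(1512))/Q) = Z/2Z.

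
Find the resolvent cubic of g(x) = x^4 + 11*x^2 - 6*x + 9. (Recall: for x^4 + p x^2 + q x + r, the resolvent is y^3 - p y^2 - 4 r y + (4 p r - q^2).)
h(y) = y^3 - 11*y^2 - 36*y + 360

Identify coefficients: p = 11, q = -6, r = 9.
Plug into h(y) = y^3 - p y^2 - 4 r y + (4 p r - q^2):
  h(y) = y^3 - (11) y^2 - 4*(9) y + (4*(11)*(9) - (-6)^2)
       = y^3 + (-11) y^2 + (-36) y + (360).
Simplifying: h(y) = y^3 - 11*y^2 - 36*y + 360.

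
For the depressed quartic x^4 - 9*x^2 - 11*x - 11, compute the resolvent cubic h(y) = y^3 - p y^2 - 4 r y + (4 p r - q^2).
h(y) = y^3 + 9*y^2 + 44*y + 275

Identify coefficients: p = -9, q = -11, r = -11.
Plug into h(y) = y^3 - p y^2 - 4 r y + (4 p r - q^2):
  h(y) = y^3 - (-9) y^2 - 4*(-11) y + (4*(-9)*(-11) - (-11)^2)
       = y^3 + (9) y^2 + (44) y + (275).
Simplifying: h(y) = y^3 + 9*y^2 + 44*y + 275.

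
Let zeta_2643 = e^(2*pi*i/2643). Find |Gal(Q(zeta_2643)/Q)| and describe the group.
|Gal(Q(zeta_2643)/Q)| = phi(2643) = 1760; group ≅ (Z/2643Z)^* ≅ Z/2Z × Z/880Z

The n-th cyclotomic polynomial Φ_2643(x) is the minimal polynomial of zeta_2643 over Q and has degree phi(2643) = 1760. So Q(zeta_2643) is a degree-1760 Galois extension with Galois group (Z/2643Z)^*. By CRT, (Z/2643Z)^* ≅ (Z/3Z)^* × (Z/881Z)^*. Each prime-power unit group is (Z/3Z)^* ≅ Z/2Z; (Z/881Z)^* ≅ Z/880Z. Hence Gal(Q(zeta_2643)/Q) ≅ Z/2Z × Z/880Z.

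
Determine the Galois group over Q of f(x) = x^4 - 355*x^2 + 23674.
Gal(K/Q) = V_4 (Klein four-group, Z/2Z × Z/2Z)

f factors as (x^2 - 89)(x^2 - 266), so the splitting field is K = Q(sqrt(89), sqrt(266)). The elements 89, 266, 23674 are all non-squares in Q, so sqrt(89) and sqrt(266) generate independent quadratic extensions. Thus [K:Q] = 4 and Gal(K/Q) is generated by the two order-2 automorphisms sqrt(89) ↦ -sqrt(89) and sqrt(266) ↦ -sqrt(266), giving V_4.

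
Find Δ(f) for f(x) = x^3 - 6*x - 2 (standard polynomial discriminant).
Δ = 756

For x^3 + a x^2 + b x + c the discriminant is Δ = 18 a b c - 4 a^3 c + a^2 b^2 - 4 b^3 - 27 c^2.
Plug a = 0, b = -6, c = -2:
  18*(0)*(-6)*(-2) - 4*(0)^3*(-2) + (0)^2*(-6)^2 - 4*(-6)^3 - 27*(-2)^2
  = 0 + (0) + 0 + (864) + (-108)
  = 756.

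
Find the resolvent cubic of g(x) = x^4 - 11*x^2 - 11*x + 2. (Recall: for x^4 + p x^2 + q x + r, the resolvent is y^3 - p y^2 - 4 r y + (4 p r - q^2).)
h(y) = y^3 + 11*y^2 - 8*y - 209

Identify coefficients: p = -11, q = -11, r = 2.
Plug into h(y) = y^3 - p y^2 - 4 r y + (4 p r - q^2):
  h(y) = y^3 - (-11) y^2 - 4*(2) y + (4*(-11)*(2) - (-11)^2)
       = y^3 + (11) y^2 + (-8) y + (-209).
Simplifying: h(y) = y^3 + 11*y^2 - 8*y - 209.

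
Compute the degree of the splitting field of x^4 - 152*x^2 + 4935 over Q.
[K:Q] = 4

f factors as (x^2 - 47)(x^2 - 105); the splitting field is K = Q(sqrt(47), sqrt(105)). Since 47, 105, and 4935 are all non-squares in Q, the three subfields Q(sqrt(47)), Q(sqrt(105)), Q(sqrt(4935)) are distinct degree-2 extensions, so [K:Q] = 4 (Klein four Galois group).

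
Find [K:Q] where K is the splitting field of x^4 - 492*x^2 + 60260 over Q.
[K:Q] = 4

f factors as (x^2 - 230)(x^2 - 262); the splitting field is K = Q(sqrt(230), sqrt(262)). Since 230, 262, and 60260 are all non-squares in Q, the three subfields Q(sqrt(230)), Q(sqrt(262)), Q(sqrt(60260)) are distinct degree-2 extensions, so [K:Q] = 4 (Klein four Galois group).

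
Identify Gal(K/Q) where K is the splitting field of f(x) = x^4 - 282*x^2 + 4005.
Gal(K/Q) = V_4 (Klein four-group, Z/2Z × Z/2Z)

f factors as (x^2 - 267)(x^2 - 15), so the splitting field is K = Q(sqrt(267), sqrt(15)). The elements 267, 15, 4005 are all non-squares in Q, so sqrt(267) and sqrt(15) generate independent quadratic extensions. Thus [K:Q] = 4 and Gal(K/Q) is generated by the two order-2 automorphisms sqrt(267) ↦ -sqrt(267) and sqrt(15) ↦ -sqrt(15), giving V_4.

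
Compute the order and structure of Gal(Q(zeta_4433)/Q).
|Gal(Q(zeta_4433)/Q)| = phi(4433) = 3600; group ≅ (Z/4433Z)^* ≅ Z/10Z × Z/12Z × Z/30Z

The n-th cyclotomic polynomial Φ_4433(x) is the minimal polynomial of zeta_4433 over Q and has degree phi(4433) = 3600. So Q(zeta_4433) is a degree-3600 Galois extension with Galois group (Z/4433Z)^*. By CRT, (Z/4433Z)^* ≅ (Z/11Z)^* × (Z/13Z)^* × (Z/31Z)^*. Each prime-power unit group is (Z/11Z)^* ≅ Z/10Z; (Z/13Z)^* ≅ Z/12Z; (Z/31Z)^* ≅ Z/30Z. Hence Gal(Q(zeta_4433)/Q) ≅ Z/10Z × Z/12Z × Z/30Z.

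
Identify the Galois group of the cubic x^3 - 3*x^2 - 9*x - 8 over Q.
Gal(K/Q) = S_3 (symmetric group of order 6)

Compute the discriminant of x^3 + (-3)*x^2 + (-9)*x + (-8): Δ = -2835. Since Δ is not a rational square, the Galois group is not contained in A_3; it must be the full S_3 (irreducibility of the cubic rules out anything smaller).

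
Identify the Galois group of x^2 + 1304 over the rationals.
Gal(K/Q) = Z/2Z (cyclic of order 2)

x^2 + 1304 is irreducible over Q since -1304 is not a rational square. The splitting field Q(sqrt(-1304)) has degree 2 over Q, and its unique nontrivial automorphism is sqrt(-1304) ↦ -sqrt(-1304). Hence Gal(Q(sqrt(-1304))/Q) = Z/2Z.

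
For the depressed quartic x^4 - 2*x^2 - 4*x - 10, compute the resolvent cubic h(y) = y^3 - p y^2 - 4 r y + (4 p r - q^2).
h(y) = y^3 + 2*y^2 + 40*y + 64

Identify coefficients: p = -2, q = -4, r = -10.
Plug into h(y) = y^3 - p y^2 - 4 r y + (4 p r - q^2):
  h(y) = y^3 - (-2) y^2 - 4*(-10) y + (4*(-2)*(-10) - (-4)^2)
       = y^3 + (2) y^2 + (40) y + (64).
Simplifying: h(y) = y^3 + 2*y^2 + 40*y + 64.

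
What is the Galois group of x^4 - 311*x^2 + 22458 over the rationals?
Gal(K/Q) = V_4 (Klein four-group, Z/2Z × Z/2Z)

f factors as (x^2 - 114)(x^2 - 197), so the splitting field is K = Q(sqrt(114), sqrt(197)). The elements 114, 197, 22458 are all non-squares in Q, so sqrt(114) and sqrt(197) generate independent quadratic extensions. Thus [K:Q] = 4 and Gal(K/Q) is generated by the two order-2 automorphisms sqrt(114) ↦ -sqrt(114) and sqrt(197) ↦ -sqrt(197), giving V_4.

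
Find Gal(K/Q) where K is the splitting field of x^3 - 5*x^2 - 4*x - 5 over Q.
Gal(K/Q) = S_3 (symmetric group of order 6)

Compute the discriminant of x^3 + (-5)*x^2 + (-4)*x + (-5): Δ = -4319. Since Δ is not a rational square, the Galois group is not contained in A_3; it must be the full S_3 (irreducibility of the cubic rules out anything smaller).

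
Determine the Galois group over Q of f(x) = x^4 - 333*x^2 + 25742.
Gal(K/Q) = V_4 (Klein four-group, Z/2Z × Z/2Z)

f factors as (x^2 - 211)(x^2 - 122), so the splitting field is K = Q(sqrt(211), sqrt(122)). The elements 211, 122, 25742 are all non-squares in Q, so sqrt(211) and sqrt(122) generate independent quadratic extensions. Thus [K:Q] = 4 and Gal(K/Q) is generated by the two order-2 automorphisms sqrt(211) ↦ -sqrt(211) and sqrt(122) ↦ -sqrt(122), giving V_4.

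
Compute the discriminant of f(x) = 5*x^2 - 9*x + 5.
Δ = -19

For a quadratic a x^2 + b x + c the discriminant is Δ = b^2 - 4ac = (-9)^2 - 4*(5)*(5) = 81 - (100) = -19.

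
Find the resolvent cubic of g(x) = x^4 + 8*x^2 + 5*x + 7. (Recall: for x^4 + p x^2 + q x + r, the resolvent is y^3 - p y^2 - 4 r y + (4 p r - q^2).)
h(y) = y^3 - 8*y^2 - 28*y + 199

Identify coefficients: p = 8, q = 5, r = 7.
Plug into h(y) = y^3 - p y^2 - 4 r y + (4 p r - q^2):
  h(y) = y^3 - (8) y^2 - 4*(7) y + (4*(8)*(7) - (5)^2)
       = y^3 + (-8) y^2 + (-28) y + (199).
Simplifying: h(y) = y^3 - 8*y^2 - 28*y + 199.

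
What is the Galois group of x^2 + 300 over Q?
Gal(K/Q) = Z/2Z (cyclic of order 2)

x^2 + 300 is irreducible over Q since -300 is not a rational square. The splitting field Q(sqrt(-300)) has degree 2 over Q, and its unique nontrivial automorphism is sqrt(-300) ↦ -sqrt(-300). Hence Gal(Q(sqrt(-300))/Q) = Z/2Z.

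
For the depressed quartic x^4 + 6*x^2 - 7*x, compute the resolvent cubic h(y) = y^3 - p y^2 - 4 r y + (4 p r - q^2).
h(y) = y^3 - 6*y^2 - 49

Identify coefficients: p = 6, q = -7, r = 0.
Plug into h(y) = y^3 - p y^2 - 4 r y + (4 p r - q^2):
  h(y) = y^3 - (6) y^2 - 4*(0) y + (4*(6)*(0) - (-7)^2)
       = y^3 + (-6) y^2 + (0) y + (-49).
Simplifying: h(y) = y^3 - 6*y^2 - 49.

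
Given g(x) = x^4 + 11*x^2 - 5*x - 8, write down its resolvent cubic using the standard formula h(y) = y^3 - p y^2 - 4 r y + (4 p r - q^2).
h(y) = y^3 - 11*y^2 + 32*y - 377

Identify coefficients: p = 11, q = -5, r = -8.
Plug into h(y) = y^3 - p y^2 - 4 r y + (4 p r - q^2):
  h(y) = y^3 - (11) y^2 - 4*(-8) y + (4*(11)*(-8) - (-5)^2)
       = y^3 + (-11) y^2 + (32) y + (-377).
Simplifying: h(y) = y^3 - 11*y^2 + 32*y - 377.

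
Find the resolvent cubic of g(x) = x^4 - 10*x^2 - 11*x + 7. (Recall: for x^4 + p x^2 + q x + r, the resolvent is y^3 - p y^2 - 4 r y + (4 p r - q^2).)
h(y) = y^3 + 10*y^2 - 28*y - 401

Identify coefficients: p = -10, q = -11, r = 7.
Plug into h(y) = y^3 - p y^2 - 4 r y + (4 p r - q^2):
  h(y) = y^3 - (-10) y^2 - 4*(7) y + (4*(-10)*(7) - (-11)^2)
       = y^3 + (10) y^2 + (-28) y + (-401).
Simplifying: h(y) = y^3 + 10*y^2 - 28*y - 401.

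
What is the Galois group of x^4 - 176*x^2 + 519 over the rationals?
Gal(K/Q) = V_4 (Klein four-group, Z/2Z × Z/2Z)

f factors as (x^2 - 173)(x^2 - 3), so the splitting field is K = Q(sqrt(173), sqrt(3)). The elements 173, 3, 519 are all non-squares in Q, so sqrt(173) and sqrt(3) generate independent quadratic extensions. Thus [K:Q] = 4 and Gal(K/Q) is generated by the two order-2 automorphisms sqrt(173) ↦ -sqrt(173) and sqrt(3) ↦ -sqrt(3), giving V_4.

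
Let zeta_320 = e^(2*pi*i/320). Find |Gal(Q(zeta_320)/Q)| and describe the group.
|Gal(Q(zeta_320)/Q)| = phi(320) = 128; group ≅ (Z/320Z)^* ≅ Z/2Z × Z/4Z × Z/16Z

The n-th cyclotomic polynomial Φ_320(x) is the minimal polynomial of zeta_320 over Q and has degree phi(320) = 128. So Q(zeta_320) is a degree-128 Galois extension with Galois group (Z/320Z)^*. By CRT, (Z/320Z)^* ≅ (Z/64Z)^* × (Z/5Z)^*. Each prime-power unit group is (Z/64Z)^* ≅ Z/2Z × Z/16Z; (Z/5Z)^* ≅ Z/4Z. Hence Gal(Q(zeta_320)/Q) ≅ Z/2Z × Z/4Z × Z/16Z.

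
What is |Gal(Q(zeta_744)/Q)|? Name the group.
|Gal(Q(zeta_744)/Q)| = phi(744) = 240; group ≅ (Z/744Z)^* ≅ Z/2Z × Z/2Z × Z/2Z × Z/30Z

The n-th cyclotomic polynomial Φ_744(x) is the minimal polynomial of zeta_744 over Q and has degree phi(744) = 240. So Q(zeta_744) is a degree-240 Galois extension with Galois group (Z/744Z)^*. By CRT, (Z/744Z)^* ≅ (Z/8Z)^* × (Z/3Z)^* × (Z/31Z)^*. Each prime-power unit group is (Z/8Z)^* ≅ Z/2Z × Z/2Z; (Z/3Z)^* ≅ Z/2Z; (Z/31Z)^* ≅ Z/30Z. Hence Gal(Q(zeta_744)/Q) ≅ Z/2Z × Z/2Z × Z/2Z × Z/30Z.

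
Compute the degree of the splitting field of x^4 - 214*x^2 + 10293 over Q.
[K:Q] = 4

f factors as (x^2 - 141)(x^2 - 73); the splitting field is K = Q(sqrt(141), sqrt(73)). Since 141, 73, and 10293 are all non-squares in Q, the three subfields Q(sqrt(141)), Q(sqrt(73)), Q(sqrt(10293)) are distinct degree-2 extensions, so [K:Q] = 4 (Klein four Galois group).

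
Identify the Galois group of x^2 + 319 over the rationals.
Gal(K/Q) = Z/2Z (cyclic of order 2)

x^2 + 319 is irreducible over Q since -319 is not a rational square. The splitting field Q(sqrt(-319)) has degree 2 over Q, and its unique nontrivial automorphism is sqrt(-319) ↦ -sqrt(-319). Hence Gal(Q(sqrt(-319))/Q) = Z/2Z.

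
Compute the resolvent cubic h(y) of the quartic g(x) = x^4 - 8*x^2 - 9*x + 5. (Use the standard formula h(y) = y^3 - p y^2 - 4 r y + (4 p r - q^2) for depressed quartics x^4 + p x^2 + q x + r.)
h(y) = y^3 + 8*y^2 - 20*y - 241

Identify coefficients: p = -8, q = -9, r = 5.
Plug into h(y) = y^3 - p y^2 - 4 r y + (4 p r - q^2):
  h(y) = y^3 - (-8) y^2 - 4*(5) y + (4*(-8)*(5) - (-9)^2)
       = y^3 + (8) y^2 + (-20) y + (-241).
Simplifying: h(y) = y^3 + 8*y^2 - 20*y - 241.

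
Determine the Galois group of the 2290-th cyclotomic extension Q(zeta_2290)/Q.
|Gal(Q(zeta_2290)/Q)| = phi(2290) = 912; group ≅ (Z/2290Z)^* ≅ Z/4Z × Z/228Z

The n-th cyclotomic polynomial Φ_2290(x) is the minimal polynomial of zeta_2290 over Q and has degree phi(2290) = 912. So Q(zeta_2290) is a degree-912 Galois extension with Galois group (Z/2290Z)^*. By CRT, (Z/2290Z)^* ≅ (Z/2Z)^* × (Z/5Z)^* × (Z/229Z)^*. Each prime-power unit group is (Z/2Z)^* ≅ trivial group (order 1); (Z/5Z)^* ≅ Z/4Z; (Z/229Z)^* ≅ Z/228Z. Hence Gal(Q(zeta_2290)/Q) ≅ Z/4Z × Z/228Z.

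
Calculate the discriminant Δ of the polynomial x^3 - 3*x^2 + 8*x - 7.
Δ = -527

For x^3 + a x^2 + b x + c the discriminant is Δ = 18 a b c - 4 a^3 c + a^2 b^2 - 4 b^3 - 27 c^2.
Plug a = -3, b = 8, c = -7:
  18*(-3)*(8)*(-7) - 4*(-3)^3*(-7) + (-3)^2*(8)^2 - 4*(8)^3 - 27*(-7)^2
  = 3024 + (-756) + 576 + (-2048) + (-1323)
  = -527.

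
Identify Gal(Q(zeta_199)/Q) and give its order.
|Gal(Q(zeta_199)/Q)| = phi(199) = 198; group ≅ (Z/199Z)^* ≅ Z/198Z

The n-th cyclotomic polynomial Φ_199(x) is the minimal polynomial of zeta_199 over Q and has degree phi(199) = 198. So Q(zeta_199) is a degree-198 Galois extension with Galois group (Z/199Z)^*. (Z/199Z)^* is cyclic since 199 is an odd prime power (or 4). Hence Gal(Q(zeta_199)/Q) ≅ Z/198Z.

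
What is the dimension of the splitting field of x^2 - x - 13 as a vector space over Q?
[K:Q] = 2

The discriminant of x^2 + (-1)*x + (-13) is b^2 - 4c = 1 - (-52) = 53. Since 53 is not a perfect square in Q, the polynomial is irreducible over Q. Its two roots generate a degree-2 extension, so [K:Q] = 2.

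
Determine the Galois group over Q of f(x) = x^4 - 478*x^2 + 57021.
Gal(K/Q) = V_4 (Klein four-group, Z/2Z × Z/2Z)

f factors as (x^2 - 229)(x^2 - 249), so the splitting field is K = Q(sqrt(229), sqrt(249)). The elements 229, 249, 57021 are all non-squares in Q, so sqrt(229) and sqrt(249) generate independent quadratic extensions. Thus [K:Q] = 4 and Gal(K/Q) is generated by the two order-2 automorphisms sqrt(229) ↦ -sqrt(229) and sqrt(249) ↦ -sqrt(249), giving V_4.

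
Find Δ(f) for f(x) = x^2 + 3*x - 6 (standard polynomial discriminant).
Δ = 33

For a quadratic a x^2 + b x + c the discriminant is Δ = b^2 - 4ac = (3)^2 - 4*(1)*(-6) = 9 - (-24) = 33.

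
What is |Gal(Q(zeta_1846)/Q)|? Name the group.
|Gal(Q(zeta_1846)/Q)| = phi(1846) = 840; group ≅ (Z/1846Z)^* ≅ Z/12Z × Z/70Z

The n-th cyclotomic polynomial Φ_1846(x) is the minimal polynomial of zeta_1846 over Q and has degree phi(1846) = 840. So Q(zeta_1846) is a degree-840 Galois extension with Galois group (Z/1846Z)^*. By CRT, (Z/1846Z)^* ≅ (Z/2Z)^* × (Z/13Z)^* × (Z/71Z)^*. Each prime-power unit group is (Z/2Z)^* ≅ trivial group (order 1); (Z/13Z)^* ≅ Z/12Z; (Z/71Z)^* ≅ Z/70Z. Hence Gal(Q(zeta_1846)/Q) ≅ Z/12Z × Z/70Z.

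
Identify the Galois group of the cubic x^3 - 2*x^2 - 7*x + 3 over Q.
Gal(K/Q) = S_3 (symmetric group of order 6)

Compute the discriminant of x^3 + (-2)*x^2 + (-7)*x + (3): Δ = 2177. Since Δ is not a rational square, the Galois group is not contained in A_3; it must be the full S_3 (irreducibility of the cubic rules out anything smaller).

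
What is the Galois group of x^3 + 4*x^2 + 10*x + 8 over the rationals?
Gal(K/Q) = S_3 (symmetric group of order 6)

Compute the discriminant of x^3 + (4)*x^2 + (10)*x + (8): Δ = -416. Since Δ is not a rational square, the Galois group is not contained in A_3; it must be the full S_3 (irreducibility of the cubic rules out anything smaller).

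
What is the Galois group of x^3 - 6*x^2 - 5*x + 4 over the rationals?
Gal(K/Q) = S_3 (symmetric group of order 6)

Compute the discriminant of x^3 + (-6)*x^2 + (-5)*x + (4): Δ = 6584. Since Δ is not a rational square, the Galois group is not contained in A_3; it must be the full S_3 (irreducibility of the cubic rules out anything smaller).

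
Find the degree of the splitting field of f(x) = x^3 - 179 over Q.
[K:Q] = 6

x^3 - 179 has one real root r = 179^(1/3) and two complex roots r*zeta_3, r*zeta_3^2 where zeta_3 = e^(2*pi*i/3). The splitting field is Q(r, zeta_3). [Q(r):Q] = 3 and [Q(zeta_3):Q] = 2 with gcd = 1, so [Q(r, zeta_3):Q] = 3 * 2 = 6.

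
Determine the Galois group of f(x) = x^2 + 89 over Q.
Gal(K/Q) = Z/2Z (cyclic of order 2)

x^2 + 89 is irreducible over Q since -89 is not a rational square. The splitting field Q(sqrt(-89)) has degree 2 over Q, and its unique nontrivial automorphism is sqrt(-89) ↦ -sqrt(-89). Hence Gal(Q(sqrt(-89))/Q) = Z/2Z.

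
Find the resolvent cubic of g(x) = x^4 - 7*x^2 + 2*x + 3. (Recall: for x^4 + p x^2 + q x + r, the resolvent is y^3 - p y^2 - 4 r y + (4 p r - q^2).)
h(y) = y^3 + 7*y^2 - 12*y - 88

Identify coefficients: p = -7, q = 2, r = 3.
Plug into h(y) = y^3 - p y^2 - 4 r y + (4 p r - q^2):
  h(y) = y^3 - (-7) y^2 - 4*(3) y + (4*(-7)*(3) - (2)^2)
       = y^3 + (7) y^2 + (-12) y + (-88).
Simplifying: h(y) = y^3 + 7*y^2 - 12*y - 88.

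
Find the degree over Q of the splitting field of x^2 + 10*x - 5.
[K:Q] = 2

The discriminant of x^2 + (10)*x + (-5) is b^2 - 4c = 100 - (-20) = 120. Since 120 is not a perfect square in Q, the polynomial is irreducible over Q. Its two roots generate a degree-2 extension, so [K:Q] = 2.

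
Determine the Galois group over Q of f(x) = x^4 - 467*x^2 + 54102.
Gal(K/Q) = V_4 (Klein four-group, Z/2Z × Z/2Z)

f factors as (x^2 - 213)(x^2 - 254), so the splitting field is K = Q(sqrt(213), sqrt(254)). The elements 213, 254, 54102 are all non-squares in Q, so sqrt(213) and sqrt(254) generate independent quadratic extensions. Thus [K:Q] = 4 and Gal(K/Q) is generated by the two order-2 automorphisms sqrt(213) ↦ -sqrt(213) and sqrt(254) ↦ -sqrt(254), giving V_4.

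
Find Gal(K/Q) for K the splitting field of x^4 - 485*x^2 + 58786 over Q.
Gal(K/Q) = V_4 (Klein four-group, Z/2Z × Z/2Z)

f factors as (x^2 - 238)(x^2 - 247), so the splitting field is K = Q(sqrt(238), sqrt(247)). The elements 238, 247, 58786 are all non-squares in Q, so sqrt(238) and sqrt(247) generate independent quadratic extensions. Thus [K:Q] = 4 and Gal(K/Q) is generated by the two order-2 automorphisms sqrt(238) ↦ -sqrt(238) and sqrt(247) ↦ -sqrt(247), giving V_4.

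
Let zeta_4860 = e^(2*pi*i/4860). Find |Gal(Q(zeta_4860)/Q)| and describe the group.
|Gal(Q(zeta_4860)/Q)| = phi(4860) = 1296; group ≅ (Z/4860Z)^* ≅ Z/2Z × Z/4Z × Z/162Z

The n-th cyclotomic polynomial Φ_4860(x) is the minimal polynomial of zeta_4860 over Q and has degree phi(4860) = 1296. So Q(zeta_4860) is a degree-1296 Galois extension with Galois group (Z/4860Z)^*. By CRT, (Z/4860Z)^* ≅ (Z/4Z)^* × (Z/243Z)^* × (Z/5Z)^*. Each prime-power unit group is (Z/4Z)^* ≅ Z/2Z; (Z/243Z)^* ≅ Z/162Z; (Z/5Z)^* ≅ Z/4Z. Hence Gal(Q(zeta_4860)/Q) ≅ Z/2Z × Z/4Z × Z/162Z.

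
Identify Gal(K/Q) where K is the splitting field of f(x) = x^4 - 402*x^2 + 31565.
Gal(K/Q) = V_4 (Klein four-group, Z/2Z × Z/2Z)

f factors as (x^2 - 295)(x^2 - 107), so the splitting field is K = Q(sqrt(295), sqrt(107)). The elements 295, 107, 31565 are all non-squares in Q, so sqrt(295) and sqrt(107) generate independent quadratic extensions. Thus [K:Q] = 4 and Gal(K/Q) is generated by the two order-2 automorphisms sqrt(295) ↦ -sqrt(295) and sqrt(107) ↦ -sqrt(107), giving V_4.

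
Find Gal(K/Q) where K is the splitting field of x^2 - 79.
Gal(K/Q) = Z/2Z (cyclic of order 2)

x^2 - 79 is irreducible over Q since 79 is not a rational square. The splitting field Q(sqrt(79)) has degree 2 over Q, and its unique nontrivial automorphism is sqrt(79) ↦ -sqrt(79). Hence Gal(Q(sqrt(79))/Q) = Z/2Z.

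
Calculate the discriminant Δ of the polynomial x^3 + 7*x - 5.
Δ = -2047

For a depressed cubic x^3 + p x + q the discriminant is Δ = -4 p^3 - 27 q^2 = -4*(7)^3 - 27*(-5)^2 = -1372 - 675 = -2047.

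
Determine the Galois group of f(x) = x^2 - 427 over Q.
Gal(K/Q) = Z/2Z (cyclic of order 2)

x^2 - 427 is irreducible over Q since 427 is not a rational square. The splitting field Q(sqrt(427)) has degree 2 over Q, and its unique nontrivial automorphism is sqrt(427) ↦ -sqrt(427). Hence Gal(Q(sqrt(427))/Q) = Z/2Z.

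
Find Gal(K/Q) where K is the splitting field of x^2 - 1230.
Gal(K/Q) = Z/2Z (cyclic of order 2)

x^2 - 1230 is irreducible over Q since 1230 is not a rational square. The splitting field Q(sqrt(1230)) has degree 2 over Q, and its unique nontrivial automorphism is sqrt(1230) ↦ -sqrt(1230). Hence Gal(Q(sqrt(1230))/Q) = Z/2Z.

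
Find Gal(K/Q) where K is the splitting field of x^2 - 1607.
Gal(K/Q) = Z/2Z (cyclic of order 2)

x^2 - 1607 is irreducible over Q since 1607 is not a rational square. The splitting field Q(sqrt(1607)) has degree 2 over Q, and its unique nontrivial automorphism is sqrt(1607) ↦ -sqrt(1607). Hence Gal(Q(sqrt(1607))/Q) = Z/2Z.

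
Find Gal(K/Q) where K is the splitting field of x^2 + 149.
Gal(K/Q) = Z/2Z (cyclic of order 2)

x^2 + 149 is irreducible over Q since -149 is not a rational square. The splitting field Q(sqrt(-149)) has degree 2 over Q, and its unique nontrivial automorphism is sqrt(-149) ↦ -sqrt(-149). Hence Gal(Q(sqrt(-149))/Q) = Z/2Z.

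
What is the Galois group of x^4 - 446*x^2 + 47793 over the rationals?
Gal(K/Q) = V_4 (Klein four-group, Z/2Z × Z/2Z)

f factors as (x^2 - 179)(x^2 - 267), so the splitting field is K = Q(sqrt(179), sqrt(267)). The elements 179, 267, 47793 are all non-squares in Q, so sqrt(179) and sqrt(267) generate independent quadratic extensions. Thus [K:Q] = 4 and Gal(K/Q) is generated by the two order-2 automorphisms sqrt(179) ↦ -sqrt(179) and sqrt(267) ↦ -sqrt(267), giving V_4.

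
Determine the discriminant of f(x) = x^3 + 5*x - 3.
Δ = -743

For x^3 + a x^2 + b x + c the discriminant is Δ = 18 a b c - 4 a^3 c + a^2 b^2 - 4 b^3 - 27 c^2.
Plug a = 0, b = 5, c = -3:
  18*(0)*(5)*(-3) - 4*(0)^3*(-3) + (0)^2*(5)^2 - 4*(5)^3 - 27*(-3)^2
  = 0 + (0) + 0 + (-500) + (-243)
  = -743.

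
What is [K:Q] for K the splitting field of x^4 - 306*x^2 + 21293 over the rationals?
[K:Q] = 4

f factors as (x^2 - 199)(x^2 - 107); the splitting field is K = Q(sqrt(199), sqrt(107)). Since 199, 107, and 21293 are all non-squares in Q, the three subfields Q(sqrt(199)), Q(sqrt(107)), Q(sqrt(21293)) are distinct degree-2 extensions, so [K:Q] = 4 (Klein four Galois group).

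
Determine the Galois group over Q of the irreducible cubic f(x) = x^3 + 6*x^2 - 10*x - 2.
Gal(K/Q) = S_3 (symmetric group of order 6)

Compute the discriminant of x^3 + (6)*x^2 + (-10)*x + (-2): Δ = 11380. Since Δ is not a rational square, the Galois group is not contained in A_3; it must be the full S_3 (irreducibility of the cubic rules out anything smaller).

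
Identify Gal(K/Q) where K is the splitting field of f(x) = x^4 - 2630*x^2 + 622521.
Gal(K/Q) = Z/2Z (cyclic of order 2)

f factors as (x^2 - 2367)(x^2 - 263), so the splitting field is K = Q(sqrt(2367), sqrt(263)). The squarefree part of 2367 is 263 and the squarefree part of 263 is also 263, so sqrt(2367) and sqrt(263) are both rational multiples of sqrt(263). Hence Q(sqrt(2367)) = Q(sqrt(263)) = Q(sqrt(263)), and the splitting field collapses to a single degree-2 extension with Galois group Z/2Z.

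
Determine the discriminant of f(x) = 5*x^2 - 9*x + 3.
Δ = 21

For a quadratic a x^2 + b x + c the discriminant is Δ = b^2 - 4ac = (-9)^2 - 4*(5)*(3) = 81 - (60) = 21.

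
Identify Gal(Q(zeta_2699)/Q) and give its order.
|Gal(Q(zeta_2699)/Q)| = phi(2699) = 2698; group ≅ (Z/2699Z)^* ≅ Z/2698Z

The n-th cyclotomic polynomial Φ_2699(x) is the minimal polynomial of zeta_2699 over Q and has degree phi(2699) = 2698. So Q(zeta_2699) is a degree-2698 Galois extension with Galois group (Z/2699Z)^*. (Z/2699Z)^* is cyclic since 2699 is an odd prime power (or 4). Hence Gal(Q(zeta_2699)/Q) ≅ Z/2698Z.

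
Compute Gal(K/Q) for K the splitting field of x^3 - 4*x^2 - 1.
Gal(K/Q) = S_3 (symmetric group of order 6)

Compute the discriminant of x^3 + (-4)*x^2 + (0)*x + (-1): Δ = -283. Since Δ is not a rational square, the Galois group is not contained in A_3; it must be the full S_3 (irreducibility of the cubic rules out anything smaller).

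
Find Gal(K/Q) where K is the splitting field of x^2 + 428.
Gal(K/Q) = Z/2Z (cyclic of order 2)

x^2 + 428 is irreducible over Q since -428 is not a rational square. The splitting field Q(sqrt(-428)) has degree 2 over Q, and its unique nontrivial automorphism is sqrt(-428) ↦ -sqrt(-428). Hence Gal(Q(sqrt(-428))/Q) = Z/2Z.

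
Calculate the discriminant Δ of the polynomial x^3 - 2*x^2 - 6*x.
Δ = 1008

For x^3 + a x^2 + b x + c the discriminant is Δ = 18 a b c - 4 a^3 c + a^2 b^2 - 4 b^3 - 27 c^2.
Plug a = -2, b = -6, c = 0:
  18*(-2)*(-6)*(0) - 4*(-2)^3*(0) + (-2)^2*(-6)^2 - 4*(-6)^3 - 27*(0)^2
  = 0 + (0) + 144 + (864) + (0)
  = 1008.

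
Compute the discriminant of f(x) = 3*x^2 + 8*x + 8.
Δ = -32

For a quadratic a x^2 + b x + c the discriminant is Δ = b^2 - 4ac = (8)^2 - 4*(3)*(8) = 64 - (96) = -32.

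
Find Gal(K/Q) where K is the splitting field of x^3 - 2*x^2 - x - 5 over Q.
Gal(K/Q) = S_3 (symmetric group of order 6)

Compute the discriminant of x^3 + (-2)*x^2 + (-1)*x + (-5): Δ = -1007. Since Δ is not a rational square, the Galois group is not contained in A_3; it must be the full S_3 (irreducibility of the cubic rules out anything smaller).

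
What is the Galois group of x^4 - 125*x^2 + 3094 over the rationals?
Gal(K/Q) = V_4 (Klein four-group, Z/2Z × Z/2Z)

f factors as (x^2 - 34)(x^2 - 91), so the splitting field is K = Q(sqrt(34), sqrt(91)). The elements 34, 91, 3094 are all non-squares in Q, so sqrt(34) and sqrt(91) generate independent quadratic extensions. Thus [K:Q] = 4 and Gal(K/Q) is generated by the two order-2 automorphisms sqrt(34) ↦ -sqrt(34) and sqrt(91) ↦ -sqrt(91), giving V_4.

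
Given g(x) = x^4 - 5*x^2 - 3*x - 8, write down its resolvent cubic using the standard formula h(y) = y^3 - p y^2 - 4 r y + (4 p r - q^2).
h(y) = y^3 + 5*y^2 + 32*y + 151

Identify coefficients: p = -5, q = -3, r = -8.
Plug into h(y) = y^3 - p y^2 - 4 r y + (4 p r - q^2):
  h(y) = y^3 - (-5) y^2 - 4*(-8) y + (4*(-5)*(-8) - (-3)^2)
       = y^3 + (5) y^2 + (32) y + (151).
Simplifying: h(y) = y^3 + 5*y^2 + 32*y + 151.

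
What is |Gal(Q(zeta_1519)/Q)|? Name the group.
|Gal(Q(zeta_1519)/Q)| = phi(1519) = 1260; group ≅ (Z/1519Z)^* ≅ Z/30Z × Z/42Z

The n-th cyclotomic polynomial Φ_1519(x) is the minimal polynomial of zeta_1519 over Q and has degree phi(1519) = 1260. So Q(zeta_1519) is a degree-1260 Galois extension with Galois group (Z/1519Z)^*. By CRT, (Z/1519Z)^* ≅ (Z/49Z)^* × (Z/31Z)^*. Each prime-power unit group is (Z/49Z)^* ≅ Z/42Z; (Z/31Z)^* ≅ Z/30Z. Hence Gal(Q(zeta_1519)/Q) ≅ Z/30Z × Z/42Z.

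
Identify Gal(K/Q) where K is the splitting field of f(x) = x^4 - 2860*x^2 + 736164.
Gal(K/Q) = Z/2Z (cyclic of order 2)

f factors as (x^2 - 2574)(x^2 - 286), so the splitting field is K = Q(sqrt(2574), sqrt(286)). The squarefree part of 2574 is 286 and the squarefree part of 286 is also 286, so sqrt(2574) and sqrt(286) are both rational multiples of sqrt(286). Hence Q(sqrt(2574)) = Q(sqrt(286)) = Q(sqrt(286)), and the splitting field collapses to a single degree-2 extension with Galois group Z/2Z.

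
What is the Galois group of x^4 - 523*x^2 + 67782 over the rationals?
Gal(K/Q) = V_4 (Klein four-group, Z/2Z × Z/2Z)

f factors as (x^2 - 237)(x^2 - 286), so the splitting field is K = Q(sqrt(237), sqrt(286)). The elements 237, 286, 67782 are all non-squares in Q, so sqrt(237) and sqrt(286) generate independent quadratic extensions. Thus [K:Q] = 4 and Gal(K/Q) is generated by the two order-2 automorphisms sqrt(237) ↦ -sqrt(237) and sqrt(286) ↦ -sqrt(286), giving V_4.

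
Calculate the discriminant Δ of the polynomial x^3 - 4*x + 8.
Δ = -1472

For a depressed cubic x^3 + p x + q the discriminant is Δ = -4 p^3 - 27 q^2 = -4*(-4)^3 - 27*(8)^2 = 256 - 1728 = -1472.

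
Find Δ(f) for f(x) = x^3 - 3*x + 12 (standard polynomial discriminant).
Δ = -3780

For a depressed cubic x^3 + p x + q the discriminant is Δ = -4 p^3 - 27 q^2 = -4*(-3)^3 - 27*(12)^2 = 108 - 3888 = -3780.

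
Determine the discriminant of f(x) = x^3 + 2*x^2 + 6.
Δ = -1164

For x^3 + a x^2 + b x + c the discriminant is Δ = 18 a b c - 4 a^3 c + a^2 b^2 - 4 b^3 - 27 c^2.
Plug a = 2, b = 0, c = 6:
  18*(2)*(0)*(6) - 4*(2)^3*(6) + (2)^2*(0)^2 - 4*(0)^3 - 27*(6)^2
  = 0 + (-192) + 0 + (0) + (-972)
  = -1164.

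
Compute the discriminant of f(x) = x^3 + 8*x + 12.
Δ = -5936

For a depressed cubic x^3 + p x + q the discriminant is Δ = -4 p^3 - 27 q^2 = -4*(8)^3 - 27*(12)^2 = -2048 - 3888 = -5936.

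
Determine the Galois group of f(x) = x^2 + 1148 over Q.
Gal(K/Q) = Z/2Z (cyclic of order 2)

x^2 + 1148 is irreducible over Q since -1148 is not a rational square. The splitting field Q(sqrt(-1148)) has degree 2 over Q, and its unique nontrivial automorphism is sqrt(-1148) ↦ -sqrt(-1148). Hence Gal(Q(sqrt(-1148))/Q) = Z/2Z.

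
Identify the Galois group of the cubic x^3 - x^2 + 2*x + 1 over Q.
Gal(K/Q) = S_3 (symmetric group of order 6)

Compute the discriminant of x^3 + (-1)*x^2 + (2)*x + (1): Δ = -87. Since Δ is not a rational square, the Galois group is not contained in A_3; it must be the full S_3 (irreducibility of the cubic rules out anything smaller).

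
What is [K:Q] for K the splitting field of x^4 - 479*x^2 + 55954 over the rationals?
[K:Q] = 4

f factors as (x^2 - 202)(x^2 - 277); the splitting field is K = Q(sqrt(202), sqrt(277)). Since 202, 277, and 55954 are all non-squares in Q, the three subfields Q(sqrt(202)), Q(sqrt(277)), Q(sqrt(55954)) are distinct degree-2 extensions, so [K:Q] = 4 (Klein four Galois group).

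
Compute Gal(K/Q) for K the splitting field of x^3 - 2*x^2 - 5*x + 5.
Gal(K/Q) = S_3 (symmetric group of order 6)

Compute the discriminant of x^3 + (-2)*x^2 + (-5)*x + (5): Δ = 985. Since Δ is not a rational square, the Galois group is not contained in A_3; it must be the full S_3 (irreducibility of the cubic rules out anything smaller).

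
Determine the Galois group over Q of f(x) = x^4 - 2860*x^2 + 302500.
Gal(K/Q) = Z/2Z (cyclic of order 2)

f factors as (x^2 - 2750)(x^2 - 110), so the splitting field is K = Q(sqrt(2750), sqrt(110)). The squarefree part of 2750 is 110 and the squarefree part of 110 is also 110, so sqrt(2750) and sqrt(110) are both rational multiples of sqrt(110). Hence Q(sqrt(2750)) = Q(sqrt(110)) = Q(sqrt(110)), and the splitting field collapses to a single degree-2 extension with Galois group Z/2Z.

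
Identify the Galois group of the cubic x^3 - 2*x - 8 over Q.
Gal(K/Q) = S_3 (symmetric group of order 6)

Compute the discriminant of x^3 + (0)*x^2 + (-2)*x + (-8): Δ = -1696. Since Δ is not a rational square, the Galois group is not contained in A_3; it must be the full S_3 (irreducibility of the cubic rules out anything smaller).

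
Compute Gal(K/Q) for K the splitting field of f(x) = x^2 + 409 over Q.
Gal(K/Q) = Z/2Z (cyclic of order 2)

x^2 + 409 is irreducible over Q since -409 is not a rational square. The splitting field Q(sqrt(-409)) has degree 2 over Q, and its unique nontrivial automorphism is sqrt(-409) ↦ -sqrt(-409). Hence Gal(Q(sqrt(-409))/Q) = Z/2Z.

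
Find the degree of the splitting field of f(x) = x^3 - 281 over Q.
[K:Q] = 6

x^3 - 281 has one real root r = 281^(1/3) and two complex roots r*zeta_3, r*zeta_3^2 where zeta_3 = e^(2*pi*i/3). The splitting field is Q(r, zeta_3). [Q(r):Q] = 3 and [Q(zeta_3):Q] = 2 with gcd = 1, so [Q(r, zeta_3):Q] = 3 * 2 = 6.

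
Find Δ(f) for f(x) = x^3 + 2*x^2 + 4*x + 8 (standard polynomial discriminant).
Δ = -1024

For x^3 + a x^2 + b x + c the discriminant is Δ = 18 a b c - 4 a^3 c + a^2 b^2 - 4 b^3 - 27 c^2.
Plug a = 2, b = 4, c = 8:
  18*(2)*(4)*(8) - 4*(2)^3*(8) + (2)^2*(4)^2 - 4*(4)^3 - 27*(8)^2
  = 1152 + (-256) + 64 + (-256) + (-1728)
  = -1024.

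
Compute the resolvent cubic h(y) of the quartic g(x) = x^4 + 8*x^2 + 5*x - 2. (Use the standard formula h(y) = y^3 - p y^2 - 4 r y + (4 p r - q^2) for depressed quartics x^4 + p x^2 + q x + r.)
h(y) = y^3 - 8*y^2 + 8*y - 89

Identify coefficients: p = 8, q = 5, r = -2.
Plug into h(y) = y^3 - p y^2 - 4 r y + (4 p r - q^2):
  h(y) = y^3 - (8) y^2 - 4*(-2) y + (4*(8)*(-2) - (5)^2)
       = y^3 + (-8) y^2 + (8) y + (-89).
Simplifying: h(y) = y^3 - 8*y^2 + 8*y - 89.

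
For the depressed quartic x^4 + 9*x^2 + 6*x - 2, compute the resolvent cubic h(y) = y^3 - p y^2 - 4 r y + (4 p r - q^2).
h(y) = y^3 - 9*y^2 + 8*y - 108

Identify coefficients: p = 9, q = 6, r = -2.
Plug into h(y) = y^3 - p y^2 - 4 r y + (4 p r - q^2):
  h(y) = y^3 - (9) y^2 - 4*(-2) y + (4*(9)*(-2) - (6)^2)
       = y^3 + (-9) y^2 + (8) y + (-108).
Simplifying: h(y) = y^3 - 9*y^2 + 8*y - 108.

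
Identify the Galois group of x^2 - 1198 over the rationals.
Gal(K/Q) = Z/2Z (cyclic of order 2)

x^2 - 1198 is irreducible over Q since 1198 is not a rational square. The splitting field Q(sqrt(1198)) has degree 2 over Q, and its unique nontrivial automorphism is sqrt(1198) ↦ -sqrt(1198). Hence Gal(Q(sqrt(1198))/Q) = Z/2Z.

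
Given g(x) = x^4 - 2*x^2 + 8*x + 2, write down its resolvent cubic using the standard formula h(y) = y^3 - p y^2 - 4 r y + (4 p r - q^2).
h(y) = y^3 + 2*y^2 - 8*y - 80

Identify coefficients: p = -2, q = 8, r = 2.
Plug into h(y) = y^3 - p y^2 - 4 r y + (4 p r - q^2):
  h(y) = y^3 - (-2) y^2 - 4*(2) y + (4*(-2)*(2) - (8)^2)
       = y^3 + (2) y^2 + (-8) y + (-80).
Simplifying: h(y) = y^3 + 2*y^2 - 8*y - 80.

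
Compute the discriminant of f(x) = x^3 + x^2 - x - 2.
Δ = -59

For x^3 + a x^2 + b x + c the discriminant is Δ = 18 a b c - 4 a^3 c + a^2 b^2 - 4 b^3 - 27 c^2.
Plug a = 1, b = -1, c = -2:
  18*(1)*(-1)*(-2) - 4*(1)^3*(-2) + (1)^2*(-1)^2 - 4*(-1)^3 - 27*(-2)^2
  = 36 + (8) + 1 + (4) + (-108)
  = -59.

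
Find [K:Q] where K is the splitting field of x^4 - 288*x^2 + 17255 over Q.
[K:Q] = 4

f factors as (x^2 - 85)(x^2 - 203); the splitting field is K = Q(sqrt(85), sqrt(203)). Since 85, 203, and 17255 are all non-squares in Q, the three subfields Q(sqrt(85)), Q(sqrt(203)), Q(sqrt(17255)) are distinct degree-2 extensions, so [K:Q] = 4 (Klein four Galois group).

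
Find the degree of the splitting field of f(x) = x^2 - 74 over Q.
[K:Q] = 2

The polynomial x^2 - 74 is irreducible over Q since 74 is not a perfect square. Its splitting field is Q(sqrt(74)), which has degree 2 over Q.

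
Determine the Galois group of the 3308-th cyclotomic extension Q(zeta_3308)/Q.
|Gal(Q(zeta_3308)/Q)| = phi(3308) = 1652; group ≅ (Z/3308Z)^* ≅ Z/2Z × Z/826Z

The n-th cyclotomic polynomial Φ_3308(x) is the minimal polynomial of zeta_3308 over Q and has degree phi(3308) = 1652. So Q(zeta_3308) is a degree-1652 Galois extension with Galois group (Z/3308Z)^*. By CRT, (Z/3308Z)^* ≅ (Z/4Z)^* × (Z/827Z)^*. Each prime-power unit group is (Z/4Z)^* ≅ Z/2Z; (Z/827Z)^* ≅ Z/826Z. Hence Gal(Q(zeta_3308)/Q) ≅ Z/2Z × Z/826Z.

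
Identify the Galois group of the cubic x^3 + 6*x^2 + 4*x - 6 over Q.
Gal(K/Q) = S_3 (symmetric group of order 6)

Compute the discriminant of x^3 + (6)*x^2 + (4)*x + (-6): Δ = 1940. Since Δ is not a rational square, the Galois group is not contained in A_3; it must be the full S_3 (irreducibility of the cubic rules out anything smaller).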